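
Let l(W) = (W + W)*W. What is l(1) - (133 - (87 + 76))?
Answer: 32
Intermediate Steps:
l(W) = 2*W² (l(W) = (2*W)*W = 2*W²)
l(1) - (133 - (87 + 76)) = 2*1² - (133 - (87 + 76)) = 2*1 - (133 - 1*163) = 2 - (133 - 163) = 2 - 1*(-30) = 2 + 30 = 32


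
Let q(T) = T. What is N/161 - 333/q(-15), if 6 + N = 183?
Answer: 18756/805 ≈ 23.299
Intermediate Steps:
N = 177 (N = -6 + 183 = 177)
N/161 - 333/q(-15) = 177/161 - 333/(-15) = 177*(1/161) - 333*(-1/15) = 177/161 + 111/5 = 18756/805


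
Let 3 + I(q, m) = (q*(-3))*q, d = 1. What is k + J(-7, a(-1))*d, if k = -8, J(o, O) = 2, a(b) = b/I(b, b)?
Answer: -6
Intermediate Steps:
I(q, m) = -3 - 3*q**2 (I(q, m) = -3 + (q*(-3))*q = -3 + (-3*q)*q = -3 - 3*q**2)
a(b) = b/(-3 - 3*b**2)
k + J(-7, a(-1))*d = -8 + 2*1 = -8 + 2 = -6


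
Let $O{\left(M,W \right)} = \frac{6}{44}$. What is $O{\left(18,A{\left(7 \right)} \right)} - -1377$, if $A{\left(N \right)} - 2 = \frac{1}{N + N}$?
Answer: $\frac{30297}{22} \approx 1377.1$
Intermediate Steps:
$A{\left(N \right)} = 2 + \frac{1}{2 N}$ ($A{\left(N \right)} = 2 + \frac{1}{N + N} = 2 + \frac{1}{2 N}$)
$O{\left(M,W \right)} = \frac{3}{22}$ ($O{\left(M,W \right)} = 6 \cdot \frac{1}{44} = \frac{3}{22}$)
$O{\left(18,A{\left(7 \right)} \right)} - -1377 = \frac{3}{22} - -1377 = \frac{3}{22} + 1377 = \frac{30297}{22}$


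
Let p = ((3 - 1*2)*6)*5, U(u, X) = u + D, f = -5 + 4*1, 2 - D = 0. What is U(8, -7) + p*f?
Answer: -20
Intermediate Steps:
D = 2 (D = 2 - 1*0 = 2 + 0 = 2)
f = -1 (f = -5 + 4 = -1)
U(u, X) = 2 + u (U(u, X) = u + 2 = 2 + u)
p = 30 (p = ((3 - 2)*6)*5 = (1*6)*5 = 6*5 = 30)
U(8, -7) + p*f = (2 + 8) + 30*(-1) = 10 - 30 = -20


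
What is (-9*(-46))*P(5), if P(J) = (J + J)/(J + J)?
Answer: 414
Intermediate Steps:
P(J) = 1 (P(J) = (2*J)/((2*J)) = (2*J)*(1/(2*J)) = 1)
(-9*(-46))*P(5) = -9*(-46)*1 = 414*1 = 414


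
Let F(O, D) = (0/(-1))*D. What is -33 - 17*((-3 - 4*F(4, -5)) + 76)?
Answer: -1274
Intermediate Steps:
F(O, D) = 0 (F(O, D) = (0*(-1))*D = 0*D = 0)
-33 - 17*((-3 - 4*F(4, -5)) + 76) = -33 - 17*((-3 - 4*0) + 76) = -33 - 17*((-3 + 0) + 76) = -33 - 17*(-3 + 76) = -33 - 17*73 = -33 - 1241 = -1274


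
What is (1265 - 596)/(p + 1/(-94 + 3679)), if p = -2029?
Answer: -2398365/7273964 ≈ -0.32972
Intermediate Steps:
(1265 - 596)/(p + 1/(-94 + 3679)) = (1265 - 596)/(-2029 + 1/(-94 + 3679)) = 669/(-2029 + 1/3585) = 669/(-7273964/3585) = 669*(-3585/7273964) = -2398365/7273964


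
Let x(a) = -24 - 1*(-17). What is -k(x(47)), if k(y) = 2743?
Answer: -2743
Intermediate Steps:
x(a) = -7 (x(a) = -24 + 17 = -7)
-k(x(47)) = -1*2743 = -2743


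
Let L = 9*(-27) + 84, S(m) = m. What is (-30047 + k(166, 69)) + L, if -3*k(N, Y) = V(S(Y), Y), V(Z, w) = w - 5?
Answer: -90682/3 ≈ -30227.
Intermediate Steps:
V(Z, w) = -5 + w
k(N, Y) = 5/3 - Y/3 (k(N, Y) = -(-5 + Y)/3 = 5/3 - Y/3)
L = -159 (L = -243 + 84 = -159)
(-30047 + k(166, 69)) + L = (-30047 + (5/3 - ⅓*69)) - 159 = (-30047 + (5/3 - 23)) - 159 = (-30047 - 64/3) - 159 = -90205/3 - 159 = -90682/3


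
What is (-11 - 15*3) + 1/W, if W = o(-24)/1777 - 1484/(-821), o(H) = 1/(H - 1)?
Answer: -3655376299/65925879 ≈ -55.447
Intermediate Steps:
o(H) = 1/(-1 + H)
W = 65925879/36472925 (W = 1/(-1 - 24*1777) - 1484/(-821) = (1/1777)/(-25) - 1484*(-1/821) = -1/25*1/1777 + 1484/821 = -1/44425 + 1484/821 = 65925879/36472925 ≈ 1.8075)
(-11 - 15*3) + 1/W = (-11 - 15*3) + 1/(65925879/36472925) = (-11 - 45) + 36472925/65925879 = -56 + 36472925/65925879 = -3655376299/65925879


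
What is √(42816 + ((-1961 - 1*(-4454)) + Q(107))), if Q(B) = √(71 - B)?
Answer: √(45309 + 6*I) ≈ 212.86 + 0.014*I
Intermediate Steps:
√(42816 + ((-1961 - 1*(-4454)) + Q(107))) = √(42816 + ((-1961 - 1*(-4454)) + √(71 - 1*107))) = √(42816 + ((-1961 + 4454) + √(71 - 107))) = √(42816 + (2493 + √(-36))) = √(42816 + (2493 + 6*I)) = √(45309 + 6*I)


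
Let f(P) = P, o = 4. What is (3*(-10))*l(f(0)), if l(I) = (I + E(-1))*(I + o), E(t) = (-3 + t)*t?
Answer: -480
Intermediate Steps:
E(t) = t*(-3 + t)
l(I) = (4 + I)**2 (l(I) = (I - (-3 - 1))*(I + 4) = (I - 1*(-4))*(4 + I) = (I + 4)*(4 + I) = (4 + I)*(4 + I) = (4 + I)**2)
(3*(-10))*l(f(0)) = (3*(-10))*(16 + 0**2 + 8*0) = -30*(16 + 0 + 0) = -30*16 = -480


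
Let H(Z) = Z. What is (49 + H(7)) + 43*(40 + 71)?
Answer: 4829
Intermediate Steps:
(49 + H(7)) + 43*(40 + 71) = (49 + 7) + 43*(40 + 71) = 56 + 43*111 = 56 + 4773 = 4829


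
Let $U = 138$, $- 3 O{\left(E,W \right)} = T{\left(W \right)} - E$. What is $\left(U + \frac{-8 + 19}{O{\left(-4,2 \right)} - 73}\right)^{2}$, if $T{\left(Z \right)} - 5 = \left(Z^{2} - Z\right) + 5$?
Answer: $\frac{1049565609}{55225} \approx 19005.0$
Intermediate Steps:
$T{\left(Z \right)} = 10 + Z^{2} - Z$ ($T{\left(Z \right)} = 5 + \left(\left(Z^{2} - Z\right) + 5\right) = 5 + \left(5 + Z^{2} - Z\right) = 10 + Z^{2} - Z$)
$O{\left(E,W \right)} = - \frac{10}{3} - \frac{W^{2}}{3} + \frac{E}{3} + \frac{W}{3}$ ($O{\left(E,W \right)} = - \frac{\left(10 + W^{2} - W\right) - E}{3} = - \frac{10 + W^{2} - E - W}{3} = - \frac{10}{3} - \frac{W^{2}}{3} + \frac{E}{3} + \frac{W}{3}$)
$\left(U + \frac{-8 + 19}{O{\left(-4,2 \right)} - 73}\right)^{2} = \left(138 + \frac{-8 + 19}{\left(- \frac{10}{3} - \frac{2^{2}}{3} + \frac{1}{3} \left(-4\right) + \frac{1}{3} \cdot 2\right) - 73}\right)^{2} = \left(138 + \frac{11}{\left(- \frac{10}{3} - \frac{4}{3} - \frac{4}{3} + \frac{2}{3}\right) - 73}\right)^{2} = \left(138 + \frac{11}{- \frac{16}{3} - 73}\right)^{2} = \left(138 + \frac{11}{- \frac{235}{3}}\right)^{2} = \left(138 + 11 \left(- \frac{3}{235}\right)\right)^{2} = \left(138 - \frac{33}{235}\right)^{2} = \left(\frac{32397}{235}\right)^{2} = \frac{1049565609}{55225}$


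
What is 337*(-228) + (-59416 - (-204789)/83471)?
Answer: -11372885903/83471 ≈ -1.3625e+5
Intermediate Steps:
337*(-228) + (-59416 - (-204789)/83471) = -76836 + (-59416 - (-204789)/83471) = -76836 + (-59416 - 1*(-204789/83471)) = -76836 + (-59416 + 204789/83471) = -76836 - 4959308147/83471 = -11372885903/83471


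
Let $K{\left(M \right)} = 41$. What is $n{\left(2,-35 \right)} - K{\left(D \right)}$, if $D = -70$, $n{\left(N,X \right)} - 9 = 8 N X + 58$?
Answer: $-534$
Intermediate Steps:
$n{\left(N,X \right)} = 67 + 8 N X$ ($n{\left(N,X \right)} = 9 + \left(8 N X + 58\right) = 9 + \left(58 + 8 N X\right) = 67 + 8 N X$)
$n{\left(2,-35 \right)} - K{\left(D \right)} = \left(67 + 8 \cdot 2 \left(-35\right)\right) - 41 = \left(67 - 560\right) - 41 = -493 - 41 = -534$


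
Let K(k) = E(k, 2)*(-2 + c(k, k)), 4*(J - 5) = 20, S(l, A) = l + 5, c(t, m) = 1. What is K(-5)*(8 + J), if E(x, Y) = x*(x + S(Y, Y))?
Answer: 180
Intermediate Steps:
S(l, A) = 5 + l
J = 10 (J = 5 + (¼)*20 = 5 + 5 = 10)
E(x, Y) = x*(5 + Y + x) (E(x, Y) = x*(x + (5 + Y)) = x*(5 + Y + x))
K(k) = -k*(7 + k) (K(k) = (k*(5 + 2 + k))*(-2 + 1) = (k*(7 + k))*(-1) = -k*(7 + k))
K(-5)*(8 + J) = (-1*(-5)*(7 - 5))*(8 + 10) = -1*(-5)*2*18 = 10*18 = 180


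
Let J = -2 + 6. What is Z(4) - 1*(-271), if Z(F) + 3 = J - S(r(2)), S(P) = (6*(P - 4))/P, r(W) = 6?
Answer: 270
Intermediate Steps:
J = 4
S(P) = (-24 + 6*P)/P (S(P) = (6*(-4 + P))/P = (-24 + 6*P)/P)
Z(F) = -1 (Z(F) = -3 + (4 - (6 - 24/6)) = -3 + (4 - (6 - 24*1/6)) = -3 + (4 - (6 - 4)) = -3 + (4 - 1*2) = -3 + (4 - 2) = -3 + 2 = -1)
Z(4) - 1*(-271) = -1 - 1*(-271) = -1 + 271 = 270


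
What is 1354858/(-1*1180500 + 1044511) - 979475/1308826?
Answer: -1906471202483/177985938914 ≈ -10.711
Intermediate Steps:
1354858/(-1*1180500 + 1044511) - 979475/1308826 = 1354858/(-1180500 + 1044511) - 979475*1/1308826 = 1354858/(-135989) - 979475/1308826 = 1354858*(-1/135989) - 979475/1308826 = -1354858/135989 - 979475/1308826 = -1906471202483/177985938914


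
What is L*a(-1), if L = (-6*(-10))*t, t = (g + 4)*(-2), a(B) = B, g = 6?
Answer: 1200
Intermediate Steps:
t = -20 (t = (6 + 4)*(-2) = 10*(-2) = -20)
L = -1200 (L = -6*(-10)*(-20) = 60*(-20) = -1200)
L*a(-1) = -1200*(-1) = 1200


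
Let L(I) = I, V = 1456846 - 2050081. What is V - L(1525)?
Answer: -594760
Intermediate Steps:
V = -593235
V - L(1525) = -593235 - 1*1525 = -593235 - 1525 = -594760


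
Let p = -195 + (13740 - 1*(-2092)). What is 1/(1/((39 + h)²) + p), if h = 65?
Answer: 10816/169129793 ≈ 6.3951e-5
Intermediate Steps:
p = 15637 (p = -195 + (13740 + 2092) = -195 + 15832 = 15637)
1/(1/((39 + h)²) + p) = 1/(1/((39 + 65)²) + 15637) = 1/(1/(104²) + 15637) = 1/(1/10816 + 15637) = 1/(169129793/10816) = 10816/169129793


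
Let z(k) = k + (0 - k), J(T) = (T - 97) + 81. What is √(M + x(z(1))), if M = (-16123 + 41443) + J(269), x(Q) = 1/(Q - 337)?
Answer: 10*√29042997/337 ≈ 159.92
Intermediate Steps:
J(T) = -16 + T (J(T) = (-97 + T) + 81 = -16 + T)
z(k) = 0 (z(k) = k - k = 0)
x(Q) = 1/(-337 + Q)
M = 25573 (M = (-16123 + 41443) + (-16 + 269) = 25320 + 253 = 25573)
√(M + x(z(1))) = √(25573 + 1/(-337 + 0)) = √(25573 + 1/(-337)) = √(25573 - 1/337) = √(8618100/337) = 10*√29042997/337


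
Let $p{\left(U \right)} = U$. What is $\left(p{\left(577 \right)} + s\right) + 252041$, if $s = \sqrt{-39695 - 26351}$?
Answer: $252618 + i \sqrt{66046} \approx 2.5262 \cdot 10^{5} + 256.99 i$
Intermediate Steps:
$s = i \sqrt{66046}$ ($s = \sqrt{-66046} = i \sqrt{66046} \approx 256.99 i$)
$\left(p{\left(577 \right)} + s\right) + 252041 = \left(577 + i \sqrt{66046}\right) + 252041 = 252618 + i \sqrt{66046}$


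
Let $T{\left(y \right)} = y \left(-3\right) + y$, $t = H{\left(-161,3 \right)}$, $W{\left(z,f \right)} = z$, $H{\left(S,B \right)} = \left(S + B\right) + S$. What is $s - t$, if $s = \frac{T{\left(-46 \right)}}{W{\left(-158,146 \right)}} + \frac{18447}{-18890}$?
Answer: $\frac{473720637}{1492310} \approx 317.44$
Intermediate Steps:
$H{\left(S,B \right)} = B + 2 S$ ($H{\left(S,B \right)} = \left(B + S\right) + S = B + 2 S$)
$t = -319$ ($t = 3 + 2 \left(-161\right) = 3 - 322 = -319$)
$T{\left(y \right)} = - 2 y$ ($T{\left(y \right)} = - 3 y + y = - 2 y$)
$s = - \frac{2326253}{1492310}$ ($s = \frac{\left(-2\right) \left(-46\right)}{-158} + \frac{18447}{-18890} = 92 \left(- \frac{1}{158}\right) + 18447 \left(- \frac{1}{18890}\right) = - \frac{46}{79} - \frac{18447}{18890} = - \frac{2326253}{1492310} \approx -1.5588$)
$s - t = - \frac{2326253}{1492310} - -319 = - \frac{2326253}{1492310} + 319 = \frac{473720637}{1492310}$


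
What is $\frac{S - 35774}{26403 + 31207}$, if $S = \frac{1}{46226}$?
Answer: $- \frac{1653688923}{2663079860} \approx -0.62097$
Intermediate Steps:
$S = \frac{1}{46226} \approx 2.1633 \cdot 10^{-5}$
$\frac{S - 35774}{26403 + 31207} = \frac{\frac{1}{46226} - 35774}{26403 + 31207} = - \frac{1653688923}{46226 \cdot 57610} = \left(- \frac{1653688923}{46226}\right) \frac{1}{57610} = - \frac{1653688923}{2663079860}$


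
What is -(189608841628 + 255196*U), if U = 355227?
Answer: -280261351120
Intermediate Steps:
-(189608841628 + 255196*U) = -255196/(1/(742993 + 355227)) = -255196/(1/1098220) = -255196/1/1098220 = -255196*1098220 = -280261351120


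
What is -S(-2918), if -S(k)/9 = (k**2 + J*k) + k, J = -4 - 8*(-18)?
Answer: 72929574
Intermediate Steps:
J = 140 (J = -4 + 144 = 140)
S(k) = -1269*k - 9*k**2 (S(k) = -9*((k**2 + 140*k) + k) = -9*(k**2 + 141*k) = -1269*k - 9*k**2)
-S(-2918) = -(-9)*(-2918)*(141 - 2918) = -(-9)*(-2918)*(-2777) = -1*(-72929574) = 72929574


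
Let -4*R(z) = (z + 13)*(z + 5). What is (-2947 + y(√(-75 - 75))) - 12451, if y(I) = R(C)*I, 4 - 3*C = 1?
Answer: -15398 - 105*I*√6 ≈ -15398.0 - 257.2*I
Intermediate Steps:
C = 1 (C = 4/3 - ⅓*1 = 4/3 - ⅓ = 1)
R(z) = -(5 + z)*(13 + z)/4 (R(z) = -(z + 13)*(z + 5)/4 = -(13 + z)*(5 + z)/4 = -(5 + z)*(13 + z)/4)
y(I) = -21*I (y(I) = (-65/4 - 9/2*1 - ¼*1²)*I = (-65/4 - 9/2 - ¼*1)*I = (-65/4 - 9/2 - ¼)*I = -21*I)
(-2947 + y(√(-75 - 75))) - 12451 = (-2947 - 21*√(-75 - 75)) - 12451 = (-2947 - 105*I*√6) - 12451 = -15398 - 105*I*√6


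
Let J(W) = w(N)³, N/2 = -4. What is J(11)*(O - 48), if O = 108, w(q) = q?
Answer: -30720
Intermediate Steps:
N = -8 (N = 2*(-4) = -8)
J(W) = -512 (J(W) = (-8)³ = -512)
J(11)*(O - 48) = -512*(108 - 48) = -512*60 = -30720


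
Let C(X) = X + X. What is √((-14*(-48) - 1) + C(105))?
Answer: √881 ≈ 29.682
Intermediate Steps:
C(X) = 2*X
√((-14*(-48) - 1) + C(105)) = √((-14*(-48) - 1) + 2*105) = √((672 - 1) + 210) = √(671 + 210) = √881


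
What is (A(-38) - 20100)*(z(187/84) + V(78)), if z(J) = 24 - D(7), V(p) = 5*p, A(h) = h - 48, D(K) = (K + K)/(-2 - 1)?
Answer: -25353616/3 ≈ -8.4512e+6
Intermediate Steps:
D(K) = -2*K/3 (D(K) = (2*K)/(-3) = (2*K)*(-⅓) = -2*K/3)
A(h) = -48 + h
z(J) = 86/3 (z(J) = 24 - (-2)*7/3 = 24 - 1*(-14/3) = 24 + 14/3 = 86/3)
(A(-38) - 20100)*(z(187/84) + V(78)) = ((-48 - 38) - 20100)*(86/3 + 5*78) = (-86 - 20100)*(86/3 + 390) = -20186*1256/3 = -25353616/3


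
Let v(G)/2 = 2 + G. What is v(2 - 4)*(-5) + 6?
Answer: 6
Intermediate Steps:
v(G) = 4 + 2*G (v(G) = 2*(2 + G) = 4 + 2*G)
v(2 - 4)*(-5) + 6 = (4 + 2*(2 - 4))*(-5) + 6 = (4 + 2*(-2))*(-5) + 6 = (4 - 4)*(-5) + 6 = 0*(-5) + 6 = 0 + 6 = 6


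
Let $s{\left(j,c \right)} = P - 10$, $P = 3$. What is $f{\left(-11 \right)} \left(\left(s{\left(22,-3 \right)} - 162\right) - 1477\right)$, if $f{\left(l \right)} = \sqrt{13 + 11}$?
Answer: $- 3292 \sqrt{6} \approx -8063.7$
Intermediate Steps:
$f{\left(l \right)} = 2 \sqrt{6}$ ($f{\left(l \right)} = \sqrt{24} = 2 \sqrt{6}$)
$s{\left(j,c \right)} = -7$ ($s{\left(j,c \right)} = 3 - 10 = -7$)
$f{\left(-11 \right)} \left(\left(s{\left(22,-3 \right)} - 162\right) - 1477\right) = 2 \sqrt{6} \left(\left(-7 - 162\right) - 1477\right) = 2 \sqrt{6} \left(-169 - 1477\right) = 2 \sqrt{6} \left(-1646\right) = - 3292 \sqrt{6}$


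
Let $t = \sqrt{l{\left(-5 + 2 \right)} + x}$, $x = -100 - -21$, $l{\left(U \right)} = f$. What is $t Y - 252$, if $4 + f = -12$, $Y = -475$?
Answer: $-252 - 475 i \sqrt{95} \approx -252.0 - 4629.7 i$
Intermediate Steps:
$f = -16$ ($f = -4 - 12 = -16$)
$l{\left(U \right)} = -16$
$x = -79$ ($x = -100 + 21 = -79$)
$t = i \sqrt{95}$ ($t = \sqrt{-16 - 79} = \sqrt{-95} = i \sqrt{95} \approx 9.7468 i$)
$t Y - 252 = i \sqrt{95} \left(-475\right) - 252 = - 475 i \sqrt{95} - 252 = -252 - 475 i \sqrt{95}$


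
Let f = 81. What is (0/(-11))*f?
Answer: 0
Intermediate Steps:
(0/(-11))*f = (0/(-11))*81 = (0*(-1/11))*81 = 0*81 = 0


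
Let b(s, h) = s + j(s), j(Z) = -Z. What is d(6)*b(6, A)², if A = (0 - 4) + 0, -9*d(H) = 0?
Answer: 0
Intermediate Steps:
d(H) = 0 (d(H) = -⅑*0 = 0)
A = -4 (A = -4 + 0 = -4)
b(s, h) = 0 (b(s, h) = s - s = 0)
d(6)*b(6, A)² = 0*0² = 0*0 = 0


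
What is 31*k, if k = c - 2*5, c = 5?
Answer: -155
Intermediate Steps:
k = -5 (k = 5 - 2*5 = 5 - 10 = -5)
31*k = 31*(-5) = -155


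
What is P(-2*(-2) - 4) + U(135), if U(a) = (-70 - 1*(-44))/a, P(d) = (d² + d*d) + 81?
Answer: 10909/135 ≈ 80.807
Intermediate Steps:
P(d) = 81 + 2*d² (P(d) = (d² + d²) + 81 = 2*d² + 81 = 81 + 2*d²)
U(a) = -26/a (U(a) = (-70 + 44)/a = -26/a)
P(-2*(-2) - 4) + U(135) = (81 + 2*(-2*(-2) - 4)²) - 26/135 = (81 + 2*(4 - 4)²) - 26*1/135 = (81 + 2*0²) - 26/135 = (81 + 2*0) - 26/135 = (81 + 0) - 26/135 = 81 - 26/135 = 10909/135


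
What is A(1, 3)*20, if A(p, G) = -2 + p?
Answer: -20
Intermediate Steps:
A(1, 3)*20 = (-2 + 1)*20 = -1*20 = -20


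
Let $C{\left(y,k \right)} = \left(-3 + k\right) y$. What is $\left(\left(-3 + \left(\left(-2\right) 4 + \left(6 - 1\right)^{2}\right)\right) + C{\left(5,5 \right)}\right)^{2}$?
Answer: $576$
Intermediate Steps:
$C{\left(y,k \right)} = y \left(-3 + k\right)$
$\left(\left(-3 + \left(\left(-2\right) 4 + \left(6 - 1\right)^{2}\right)\right) + C{\left(5,5 \right)}\right)^{2} = \left(\left(-3 + \left(\left(-2\right) 4 + \left(6 - 1\right)^{2}\right)\right) + 5 \left(-3 + 5\right)\right)^{2} = \left(\left(-3 - \left(8 - 5^{2}\right)\right) + 5 \cdot 2\right)^{2} = \left(\left(-3 + \left(-8 + 25\right)\right) + 10\right)^{2} = \left(\left(-3 + 17\right) + 10\right)^{2} = \left(14 + 10\right)^{2} = 24^{2} = 576$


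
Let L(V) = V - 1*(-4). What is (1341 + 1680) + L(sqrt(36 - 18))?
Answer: 3025 + 3*sqrt(2) ≈ 3029.2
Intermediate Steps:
L(V) = 4 + V (L(V) = V + 4 = 4 + V)
(1341 + 1680) + L(sqrt(36 - 18)) = (1341 + 1680) + (4 + sqrt(36 - 18)) = 3021 + (4 + sqrt(18)) = 3021 + (4 + 3*sqrt(2)) = 3025 + 3*sqrt(2)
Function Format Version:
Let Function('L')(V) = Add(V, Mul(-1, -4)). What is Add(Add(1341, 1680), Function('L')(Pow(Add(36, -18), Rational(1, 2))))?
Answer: Add(3025, Mul(3, Pow(2, Rational(1, 2)))) ≈ 3029.2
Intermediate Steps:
Function('L')(V) = Add(4, V) (Function('L')(V) = Add(V, 4) = Add(4, V))
Add(Add(1341, 1680), Function('L')(Pow(Add(36, -18), Rational(1, 2)))) = Add(Add(1341, 1680), Add(4, Pow(Add(36, -18), Rational(1, 2)))) = Add(3021, Add(4, Pow(18, Rational(1, 2)))) = Add(3021, Add(4, Mul(3, Pow(2, Rational(1, 2))))) = Add(3025, Mul(3, Pow(2, Rational(1, 2))))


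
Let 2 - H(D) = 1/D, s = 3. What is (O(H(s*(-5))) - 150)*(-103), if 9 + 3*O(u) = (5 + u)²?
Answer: 9480017/675 ≈ 14044.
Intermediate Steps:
H(D) = 2 - 1/D
O(u) = -3 + (5 + u)²/3
(O(H(s*(-5))) - 150)*(-103) = ((-3 + (5 + (2 - 1/(3*(-5))))²/3) - 150)*(-103) = ((-3 + (5 + (2 - 1/(-15)))²/3) - 150)*(-103) = ((-3 + (5 + (2 - 1*(-1/15)))²/3) - 150)*(-103) = ((-3 + (5 + (2 + 1/15))²/3) - 150)*(-103) = ((-3 + (5 + 31/15)²/3) - 150)*(-103) = ((-3 + (106/15)²/3) - 150)*(-103) = ((-3 + (⅓)*(11236/225)) - 150)*(-103) = ((-3 + 11236/675) - 150)*(-103) = (9211/675 - 150)*(-103) = -92039/675*(-103) = 9480017/675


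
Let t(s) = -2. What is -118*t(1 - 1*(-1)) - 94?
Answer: 142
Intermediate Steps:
-118*t(1 - 1*(-1)) - 94 = -118*(-2) - 94 = 236 - 94 = 142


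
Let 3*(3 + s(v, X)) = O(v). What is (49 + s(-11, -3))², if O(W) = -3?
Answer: 2025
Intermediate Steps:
s(v, X) = -4 (s(v, X) = -3 + (⅓)*(-3) = -3 - 1 = -4)
(49 + s(-11, -3))² = (49 - 4)² = 45² = 2025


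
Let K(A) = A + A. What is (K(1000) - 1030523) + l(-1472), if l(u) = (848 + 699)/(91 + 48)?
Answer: -142963150/139 ≈ -1.0285e+6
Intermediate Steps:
K(A) = 2*A
l(u) = 1547/139
(K(1000) - 1030523) + l(-1472) = (2*1000 - 1030523) + 1547/139 = (2000 - 1030523) + 1547/139 = -1028523 + 1547/139 = -142963150/139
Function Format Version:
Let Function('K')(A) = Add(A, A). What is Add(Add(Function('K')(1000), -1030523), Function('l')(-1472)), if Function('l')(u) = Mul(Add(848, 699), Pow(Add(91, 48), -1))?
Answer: Rational(-142963150, 139) ≈ -1.0285e+6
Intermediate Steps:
Function('K')(A) = Mul(2, A)
Function('l')(u) = Rational(1547, 139) (Function('l')(u) = Mul(1547, Pow(139, -1)) = Mul(1547, Rational(1, 139)) = Rational(1547, 139))
Add(Add(Function('K')(1000), -1030523), Function('l')(-1472)) = Add(Add(Mul(2, 1000), -1030523), Rational(1547, 139)) = Add(Add(2000, -1030523), Rational(1547, 139)) = Add(-1028523, Rational(1547, 139)) = Rational(-142963150, 139)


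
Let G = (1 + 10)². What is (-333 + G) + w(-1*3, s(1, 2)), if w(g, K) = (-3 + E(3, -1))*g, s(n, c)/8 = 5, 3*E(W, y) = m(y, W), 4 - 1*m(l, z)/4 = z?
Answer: -207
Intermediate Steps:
m(l, z) = 16 - 4*z
G = 121 (G = 11² = 121)
E(W, y) = 16/3 - 4*W/3 (E(W, y) = (16 - 4*W)/3 = 16/3 - 4*W/3)
s(n, c) = 40 (s(n, c) = 8*5 = 40)
w(g, K) = -5*g/3 (w(g, K) = (-3 + (16/3 - 4/3*3))*g = (-3 + (16/3 - 4))*g = (-3 + 4/3)*g = -5*g/3)
(-333 + G) + w(-1*3, s(1, 2)) = (-333 + 121) - (-5)*3/3 = -212 - 5/3*(-3) = -212 + 5 = -207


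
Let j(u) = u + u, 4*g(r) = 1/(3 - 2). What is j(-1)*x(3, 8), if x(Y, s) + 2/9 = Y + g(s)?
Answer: -109/18 ≈ -6.0556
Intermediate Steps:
g(r) = ¼ (g(r) = 1/(4*(3 - 2)) = (¼)/1 = (¼)*1 = ¼)
j(u) = 2*u
x(Y, s) = 1/36 + Y (x(Y, s) = -2/9 + (Y + ¼) = -2/9 + (¼ + Y) = 1/36 + Y)
j(-1)*x(3, 8) = (2*(-1))*(1/36 + 3) = -2*109/36 = -109/18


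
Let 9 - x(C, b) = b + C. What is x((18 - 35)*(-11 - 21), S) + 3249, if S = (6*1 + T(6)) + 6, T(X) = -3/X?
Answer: 5405/2 ≈ 2702.5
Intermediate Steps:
S = 23/2 (S = (6*1 - 3/6) + 6 = (6 - 3*⅙) + 6 = (6 - ½) + 6 = 11/2 + 6 = 23/2 ≈ 11.500)
x(C, b) = 9 - C - b (x(C, b) = 9 - (b + C) = 9 - (C + b) = 9 + (-C - b) = 9 - C - b)
x((18 - 35)*(-11 - 21), S) + 3249 = (9 - (18 - 35)*(-11 - 21) - 1*23/2) + 3249 = (9 - (-17)*(-32) - 23/2) + 3249 = (9 - 1*544 - 23/2) + 3249 = (9 - 544 - 23/2) + 3249 = -1093/2 + 3249 = 5405/2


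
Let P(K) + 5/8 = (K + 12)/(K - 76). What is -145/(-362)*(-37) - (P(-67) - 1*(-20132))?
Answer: -379239223/18824 ≈ -20147.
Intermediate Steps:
P(K) = -5/8 + (12 + K)/(-76 + K) (P(K) = -5/8 + (K + 12)/(K - 76) = -5/8 + (12 + K)/(-76 + K))
-145/(-362)*(-37) - (P(-67) - 1*(-20132)) = -145/(-362)*(-37) - ((476 + 3*(-67))/(8*(-76 - 67)) - 1*(-20132)) = -145*(-1/362)*(-37) - ((⅛)*(476 - 201)/(-143) + 20132) = (145/362)*(-37) - ((⅛)*(-1/143)*275 + 20132) = -5365/362 - (-25/104 + 20132) = -5365/362 - 1*2093703/104 = -5365/362 - 2093703/104 = -379239223/18824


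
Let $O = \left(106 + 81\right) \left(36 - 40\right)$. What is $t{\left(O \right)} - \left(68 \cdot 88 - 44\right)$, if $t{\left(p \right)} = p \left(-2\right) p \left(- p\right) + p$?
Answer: $-837024672$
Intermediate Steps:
$O = -748$ ($O = 187 \left(-4\right) = -748$)
$t{\left(p \right)} = p + 2 p^{3}$ ($t{\left(p \right)} = - 2 p p \left(- p\right) + p = - 2 p^{2} \left(- p\right) + p = 2 p^{3} + p = p + 2 p^{3}$)
$t{\left(O \right)} - \left(68 \cdot 88 - 44\right) = \left(-748 + 2 \left(-748\right)^{3}\right) - \left(68 \cdot 88 - 44\right) = \left(-748 + 2 \left(-418508992\right)\right) - \left(5984 - 44\right) = \left(-748 - 837017984\right) - 5940 = -837018732 - 5940 = -837024672$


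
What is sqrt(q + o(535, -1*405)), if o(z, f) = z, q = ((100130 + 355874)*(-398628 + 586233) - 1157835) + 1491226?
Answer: sqrt(85548964346) ≈ 2.9249e+5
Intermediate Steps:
q = 85548963811 (q = (456004*187605 - 1157835) + 1491226 = (85548630420 - 1157835) + 1491226 = 85547472585 + 1491226 = 85548963811)
sqrt(q + o(535, -1*405)) = sqrt(85548963811 + 535) = sqrt(85548964346)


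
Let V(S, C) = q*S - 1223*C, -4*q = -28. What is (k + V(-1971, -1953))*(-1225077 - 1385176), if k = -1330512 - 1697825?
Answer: 1706100514595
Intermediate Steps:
q = 7 (q = -¼*(-28) = 7)
V(S, C) = -1223*C + 7*S (V(S, C) = 7*S - 1223*C = -1223*C + 7*S)
k = -3028337
(k + V(-1971, -1953))*(-1225077 - 1385176) = (-3028337 + (-1223*(-1953) + 7*(-1971)))*(-1225077 - 1385176) = (-3028337 + (2388519 - 13797))*(-2610253) = (-3028337 + 2374722)*(-2610253) = -653615*(-2610253) = 1706100514595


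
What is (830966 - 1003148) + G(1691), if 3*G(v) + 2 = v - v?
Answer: -516548/3 ≈ -1.7218e+5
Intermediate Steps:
G(v) = -2/3 (G(v) = -2/3 + (v - v)/3 = -2/3 + (1/3)*0 = -2/3 + 0 = -2/3)
(830966 - 1003148) + G(1691) = (830966 - 1003148) - 2/3 = -172182 - 2/3 = -516548/3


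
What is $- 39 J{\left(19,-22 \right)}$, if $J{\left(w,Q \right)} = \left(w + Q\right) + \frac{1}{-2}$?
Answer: $\frac{273}{2} \approx 136.5$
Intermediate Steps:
$J{\left(w,Q \right)} = - \frac{1}{2} + Q + w$ ($J{\left(w,Q \right)} = \left(Q + w\right) - \frac{1}{2} = - \frac{1}{2} + Q + w$)
$- 39 J{\left(19,-22 \right)} = - 39 \left(- \frac{1}{2} - 22 + 19\right) = \left(-39\right) \left(- \frac{7}{2}\right) = \frac{273}{2}$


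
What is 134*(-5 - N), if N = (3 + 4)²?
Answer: -7236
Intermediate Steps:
N = 49 (N = 7² = 49)
134*(-5 - N) = 134*(-5 - 1*49) = 134*(-5 - 49) = 134*(-54) = -7236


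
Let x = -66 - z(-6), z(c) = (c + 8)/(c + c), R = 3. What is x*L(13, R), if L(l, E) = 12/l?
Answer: -790/13 ≈ -60.769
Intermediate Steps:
z(c) = (8 + c)/(2*c) (z(c) = (8 + c)/((2*c)) = (8 + c)*(1/(2*c)) = (8 + c)/(2*c))
x = -395/6 (x = -66 - (8 - 6)/(2*(-6)) = -66 - (-1)*2/(2*6) = -66 - 1*(-⅙) = -66 + ⅙ = -395/6 ≈ -65.833)
x*L(13, R) = -790/13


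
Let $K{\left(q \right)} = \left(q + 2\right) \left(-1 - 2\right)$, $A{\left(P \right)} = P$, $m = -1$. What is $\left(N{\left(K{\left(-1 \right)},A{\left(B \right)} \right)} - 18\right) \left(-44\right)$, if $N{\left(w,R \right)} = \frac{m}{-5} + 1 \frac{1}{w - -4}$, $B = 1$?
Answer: $\frac{3696}{5} \approx 739.2$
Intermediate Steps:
$K{\left(q \right)} = -6 - 3 q$ ($K{\left(q \right)} = \left(2 + q\right) \left(-3\right) = -6 - 3 q$)
$N{\left(w,R \right)} = \frac{1}{5} + \frac{1}{4 + w}$ ($N{\left(w,R \right)} = - \frac{1}{-5} + 1 \frac{1}{w - -4} = \left(-1\right) \left(- \frac{1}{5}\right) + 1 \frac{1}{w + 4} = \frac{1}{5} + 1 \frac{1}{4 + w} = \frac{1}{5} + \frac{1}{4 + w}$)
$\left(N{\left(K{\left(-1 \right)},A{\left(B \right)} \right)} - 18\right) \left(-44\right) = \left(\frac{9 - 3}{5 \left(4 - 3\right)} - 18\right) \left(-44\right) = \left(\frac{1}{5} \cdot 1^{-1} \cdot 6 - 18\right) \left(-44\right) = \left(\frac{1}{5} \cdot 1 \cdot 6 - 18\right) \left(-44\right) = \left(\frac{6}{5} - 18\right) \left(-44\right) = \left(- \frac{84}{5}\right) \left(-44\right) = \frac{3696}{5}$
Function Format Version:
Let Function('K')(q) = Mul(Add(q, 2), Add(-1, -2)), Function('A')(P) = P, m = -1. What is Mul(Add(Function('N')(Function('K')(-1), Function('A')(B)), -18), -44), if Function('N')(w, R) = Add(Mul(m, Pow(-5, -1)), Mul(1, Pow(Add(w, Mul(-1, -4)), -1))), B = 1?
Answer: Rational(3696, 5) ≈ 739.20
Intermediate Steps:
Function('K')(q) = Add(-6, Mul(-3, q)) (Function('K')(q) = Mul(Add(2, q), -3) = Add(-6, Mul(-3, q)))
Function('N')(w, R) = Add(Rational(1, 5), Pow(Add(4, w), -1)) (Function('N')(w, R) = Add(Mul(-1, Pow(-5, -1)), Mul(1, Pow(Add(w, Mul(-1, -4)), -1))) = Add(Mul(-1, Rational(-1, 5)), Mul(1, Pow(Add(w, 4), -1))) = Add(Rational(1, 5), Mul(1, Pow(Add(4, w), -1))) = Add(Rational(1, 5), Pow(Add(4, w), -1)))
Mul(Add(Function('N')(Function('K')(-1), Function('A')(B)), -18), -44) = Mul(Add(Mul(Rational(1, 5), Pow(Add(4, Add(-6, Mul(-3, -1))), -1), Add(9, Add(-6, Mul(-3, -1)))), -18), -44) = Mul(Add(Mul(Rational(1, 5), Pow(Add(4, Add(-6, 3)), -1), Add(9, Add(-6, 3))), -18), -44) = Mul(Add(Mul(Rational(1, 5), Pow(Add(4, -3), -1), Add(9, -3)), -18), -44) = Mul(Add(Mul(Rational(1, 5), Pow(1, -1), 6), -18), -44) = Mul(Add(Mul(Rational(1, 5), 1, 6), -18), -44) = Mul(Add(Rational(6, 5), -18), -44) = Mul(Rational(-84, 5), -44) = Rational(3696, 5)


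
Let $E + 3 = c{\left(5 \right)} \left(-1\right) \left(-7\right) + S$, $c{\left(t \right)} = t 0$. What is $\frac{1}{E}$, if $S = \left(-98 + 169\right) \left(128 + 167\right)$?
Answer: $\frac{1}{20942} \approx 4.7751 \cdot 10^{-5}$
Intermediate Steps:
$c{\left(t \right)} = 0$
$S = 20945$ ($S = 71 \cdot 295 = 20945$)
$E = 20942$ ($E = -3 + \left(0 \left(-1\right) \left(-7\right) + 20945\right) = -3 + \left(0 \left(-7\right) + 20945\right) = -3 + \left(0 + 20945\right) = -3 + 20945 = 20942$)
$\frac{1}{E} = \frac{1}{20942}$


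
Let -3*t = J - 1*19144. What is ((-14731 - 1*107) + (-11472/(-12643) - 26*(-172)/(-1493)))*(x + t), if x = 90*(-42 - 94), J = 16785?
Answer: 9625254344779282/56627997 ≈ 1.6997e+8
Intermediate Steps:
x = -12240 (x = 90*(-136) = -12240)
t = 2359/3 (t = -(16785 - 1*19144)/3 = -(16785 - 19144)/3 = -⅓*(-2359) = 2359/3 ≈ 786.33)
((-14731 - 1*107) + (-11472/(-12643) - 26*(-172)/(-1493)))*(x + t) = ((-14731 - 1*107) + (-11472/(-12643) - 26*(-172)/(-1493)))*(-12240 + 2359/3) = ((-14731 - 107) + (-11472*(-1/12643) + 4472*(-1/1493)))*(-34361/3) = (-14838 + (11472/12643 - 4472/1493))*(-34361/3) = (-14838 - 39411800/18875999)*(-34361/3) = -280121484962/18875999*(-34361/3) = 9625254344779282/56627997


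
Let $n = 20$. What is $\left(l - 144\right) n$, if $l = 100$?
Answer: $-880$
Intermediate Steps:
$\left(l - 144\right) n = \left(100 - 144\right) 20 = \left(-44\right) 20 = -880$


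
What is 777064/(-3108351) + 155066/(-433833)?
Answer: -273038520826/449501746461 ≈ -0.60742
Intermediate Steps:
777064/(-3108351) + 155066/(-433833) = 777064*(-1/3108351) + 155066*(-1/433833) = -777064/3108351 - 155066/433833 = -273038520826/449501746461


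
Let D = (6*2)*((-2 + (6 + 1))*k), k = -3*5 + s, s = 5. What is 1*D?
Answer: -600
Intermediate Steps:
k = -10 (k = -3*5 + 5 = -15 + 5 = -10)
D = -600 (D = (6*2)*((-2 + (6 + 1))*(-10)) = 12*((-2 + 7)*(-10)) = 12*(5*(-10)) = 12*(-50) = -600)
1*D = 1*(-600) = -600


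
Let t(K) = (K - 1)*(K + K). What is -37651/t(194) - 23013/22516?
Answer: -160690963/105380509 ≈ -1.5249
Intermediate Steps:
t(K) = 2*K*(-1 + K) (t(K) = (-1 + K)*(2*K) = 2*K*(-1 + K))
-37651/t(194) - 23013/22516 = -37651*1/(388*(-1 + 194)) - 23013/22516 = -37651/(2*194*193) - 23013*1/22516 = -37651/74884 - 23013/22516 = -160690963/105380509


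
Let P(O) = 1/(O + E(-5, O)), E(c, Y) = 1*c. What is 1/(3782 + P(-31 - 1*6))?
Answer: 42/158843 ≈ 0.00026441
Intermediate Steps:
E(c, Y) = c
P(O) = 1/(-5 + O) (P(O) = 1/(O - 5) = 1/(-5 + O))
1/(3782 + P(-31 - 1*6)) = 1/(3782 + 1/(-5 + (-31 - 1*6))) = 1/(3782 + 1/(-5 + (-31 - 6))) = 1/(3782 + 1/(-5 - 37)) = 1/(3782 + 1/(-42)) = 1/(3782 - 1/42) = 1/(158843/42) = 42/158843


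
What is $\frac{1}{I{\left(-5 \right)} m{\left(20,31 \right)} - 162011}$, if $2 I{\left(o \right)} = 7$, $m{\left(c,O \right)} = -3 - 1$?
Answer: $- \frac{1}{162025} \approx -6.1719 \cdot 10^{-6}$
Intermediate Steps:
$m{\left(c,O \right)} = -4$ ($m{\left(c,O \right)} = -3 - 1 = -4$)
$I{\left(o \right)} = \frac{7}{2}$ ($I{\left(o \right)} = \frac{1}{2} \cdot 7 = \frac{7}{2}$)
$\frac{1}{I{\left(-5 \right)} m{\left(20,31 \right)} - 162011} = \frac{1}{\frac{7}{2} \left(-4\right) - 162011} = \frac{1}{-14 - 162011} = \frac{1}{-162025} = - \frac{1}{162025}$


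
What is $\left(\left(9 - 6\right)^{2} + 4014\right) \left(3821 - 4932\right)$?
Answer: $-4469553$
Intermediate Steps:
$\left(\left(9 - 6\right)^{2} + 4014\right) \left(3821 - 4932\right) = \left(3^{2} + 4014\right) \left(-1111\right) = \left(9 + 4014\right) \left(-1111\right) = 4023 \left(-1111\right) = -4469553$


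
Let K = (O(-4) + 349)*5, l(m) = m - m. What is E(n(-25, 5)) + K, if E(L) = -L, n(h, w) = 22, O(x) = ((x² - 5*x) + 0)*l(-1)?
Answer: 1723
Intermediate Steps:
l(m) = 0
O(x) = 0 (O(x) = ((x² - 5*x) + 0)*0 = (x² - 5*x)*0 = 0)
K = 1745 (K = (0 + 349)*5 = 349*5 = 1745)
E(n(-25, 5)) + K = -1*22 + 1745 = -22 + 1745 = 1723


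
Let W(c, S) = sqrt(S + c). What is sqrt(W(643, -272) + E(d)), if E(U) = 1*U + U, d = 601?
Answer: sqrt(1202 + sqrt(371)) ≈ 34.947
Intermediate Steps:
E(U) = 2*U (E(U) = U + U = 2*U)
sqrt(W(643, -272) + E(d)) = sqrt(sqrt(-272 + 643) + 2*601) = sqrt(sqrt(371) + 1202) = sqrt(1202 + sqrt(371))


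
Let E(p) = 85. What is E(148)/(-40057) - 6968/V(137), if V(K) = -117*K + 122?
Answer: 277765081/637186699 ≈ 0.43592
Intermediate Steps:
V(K) = 122 - 117*K
E(148)/(-40057) - 6968/V(137) = 85/(-40057) - 6968/(122 - 117*137) = 85*(-1/40057) - 6968/(122 - 16029) = -85/40057 - 6968/(-15907) = -85/40057 - 6968*(-1/15907) = -85/40057 + 6968/15907 = 277765081/637186699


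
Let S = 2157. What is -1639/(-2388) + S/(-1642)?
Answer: -1229839/1960548 ≈ -0.62729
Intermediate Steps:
-1639/(-2388) + S/(-1642) = -1639/(-2388) + 2157/(-1642) = -1639*(-1/2388) + 2157*(-1/1642) = 1639/2388 - 2157/1642 = -1229839/1960548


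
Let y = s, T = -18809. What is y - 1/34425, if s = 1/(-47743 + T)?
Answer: -33659/763684200 ≈ -4.4074e-5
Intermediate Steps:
s = -1/66552 (s = 1/(-47743 - 18809) = 1/(-66552) = -1/66552 ≈ -1.5026e-5)
y = -1/66552 ≈ -1.5026e-5
y - 1/34425 = -1/66552 - 1/34425 = -33659/763684200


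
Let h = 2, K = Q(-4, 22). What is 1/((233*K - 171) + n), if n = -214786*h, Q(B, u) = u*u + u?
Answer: -1/311845 ≈ -3.2067e-6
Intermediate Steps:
Q(B, u) = u + u**2 (Q(B, u) = u**2 + u = u + u**2)
K = 506 (K = 22*(1 + 22) = 22*23 = 506)
n = -429572 (n = -214786*2 = -429572)
1/((233*K - 171) + n) = 1/((233*506 - 171) - 429572) = 1/((117898 - 171) - 429572) = 1/(117727 - 429572) = 1/(-311845) = -1/311845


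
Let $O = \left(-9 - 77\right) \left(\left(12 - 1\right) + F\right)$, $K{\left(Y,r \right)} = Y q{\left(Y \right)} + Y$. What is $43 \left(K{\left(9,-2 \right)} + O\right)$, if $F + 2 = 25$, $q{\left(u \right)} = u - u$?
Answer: $-125345$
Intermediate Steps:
$q{\left(u \right)} = 0$
$F = 23$ ($F = -2 + 25 = 23$)
$K{\left(Y,r \right)} = Y$ ($K{\left(Y,r \right)} = Y 0 + Y = 0 + Y = Y$)
$O = -2924$ ($O = \left(-9 - 77\right) \left(\left(12 - 1\right) + 23\right) = - 86 \left(11 + 23\right) = \left(-86\right) 34 = -2924$)
$43 \left(K{\left(9,-2 \right)} + O\right) = 43 \left(9 - 2924\right) = 43 \left(-2915\right) = -125345$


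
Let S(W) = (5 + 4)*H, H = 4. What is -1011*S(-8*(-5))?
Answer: -36396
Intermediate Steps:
S(W) = 36 (S(W) = (5 + 4)*4 = 9*4 = 36)
-1011*S(-8*(-5)) = -1011*36 = -36396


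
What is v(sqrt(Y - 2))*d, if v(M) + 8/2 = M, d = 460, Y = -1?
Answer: -1840 + 460*I*sqrt(3) ≈ -1840.0 + 796.74*I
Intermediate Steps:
v(M) = -4 + M
v(sqrt(Y - 2))*d = (-4 + sqrt(-1 - 2))*460 = (-4 + sqrt(-3))*460 = (-4 + I*sqrt(3))*460 = -1840 + 460*I*sqrt(3)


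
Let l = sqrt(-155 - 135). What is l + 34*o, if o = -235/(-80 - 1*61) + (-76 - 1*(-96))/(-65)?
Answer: 1802/39 + I*sqrt(290) ≈ 46.205 + 17.029*I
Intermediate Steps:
l = I*sqrt(290) (l = sqrt(-290) = I*sqrt(290) ≈ 17.029*I)
o = 53/39 (o = -235/(-80 - 61) + (-76 + 96)*(-1/65) = -235/(-141) + 20*(-1/65) = -235*(-1/141) - 4/13 = 5/3 - 4/13 = 53/39 ≈ 1.3590)
l + 34*o = I*sqrt(290) + 34*(53/39) = I*sqrt(290) + 1802/39 = 1802/39 + I*sqrt(290)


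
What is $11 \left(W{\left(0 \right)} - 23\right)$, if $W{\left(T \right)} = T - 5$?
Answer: $-308$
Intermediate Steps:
$W{\left(T \right)} = -5 + T$
$11 \left(W{\left(0 \right)} - 23\right) = 11 \left(\left(-5 + 0\right) - 23\right) = 11 \left(-5 - 23\right) = 11 \left(-28\right) = -308$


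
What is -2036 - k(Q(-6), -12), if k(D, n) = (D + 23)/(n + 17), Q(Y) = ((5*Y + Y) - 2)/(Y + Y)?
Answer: -61237/30 ≈ -2041.2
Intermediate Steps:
Q(Y) = (-2 + 6*Y)/(2*Y) (Q(Y) = (6*Y - 2)/((2*Y)) = (-2 + 6*Y)*(1/(2*Y)) = (-2 + 6*Y)/(2*Y))
k(D, n) = (23 + D)/(17 + n)
-2036 - k(Q(-6), -12) = -2036 - (23 + (3 - 1/(-6)))/(17 - 12) = -2036 - (23 + (3 - 1*(-⅙)))/5 = -2036 - (23 + (3 + ⅙))/5 = -2036 - (23 + 19/6)/5 = -2036 - 157/(5*6) = -2036 - 1*157/30 = -2036 - 157/30 = -61237/30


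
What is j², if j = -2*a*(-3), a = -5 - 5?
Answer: 3600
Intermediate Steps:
a = -10
j = -60 (j = -2*(-10)*(-3) = 20*(-3) = -60)
j² = (-60)² = 3600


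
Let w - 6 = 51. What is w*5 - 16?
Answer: 269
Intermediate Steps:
w = 57 (w = 6 + 51 = 57)
w*5 - 16 = 57*5 - 16 = 285 - 16 = 269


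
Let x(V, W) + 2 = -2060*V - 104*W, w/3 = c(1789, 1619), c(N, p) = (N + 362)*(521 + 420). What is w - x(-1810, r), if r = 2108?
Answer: 2562907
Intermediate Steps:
c(N, p) = 340642 + 941*N (c(N, p) = (362 + N)*941 = 340642 + 941*N)
w = 6072273 (w = 3*(340642 + 941*1789) = 3*(340642 + 1683449) = 3*2024091 = 6072273)
x(V, W) = -2 - 2060*V - 104*W (x(V, W) = -2 + (-2060*V - 104*W) = -2 - 2060*V - 104*W)
w - x(-1810, r) = 6072273 - (-2 - 2060*(-1810) - 104*2108) = 6072273 - (-2 + 3728600 - 219232) = 6072273 - 1*3509366 = 6072273 - 3509366 = 2562907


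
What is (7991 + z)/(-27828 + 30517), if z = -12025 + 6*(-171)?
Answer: -5060/2689 ≈ -1.8817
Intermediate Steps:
z = -13051 (z = -12025 - 1026 = -13051)
(7991 + z)/(-27828 + 30517) = (7991 - 13051)/(-27828 + 30517) = -5060/2689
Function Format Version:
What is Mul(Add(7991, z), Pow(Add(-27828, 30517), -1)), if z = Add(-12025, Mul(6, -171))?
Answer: Rational(-5060, 2689) ≈ -1.8817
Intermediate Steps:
z = -13051 (z = Add(-12025, -1026) = -13051)
Mul(Add(7991, z), Pow(Add(-27828, 30517), -1)) = Mul(Add(7991, -13051), Pow(Add(-27828, 30517), -1)) = Mul(-5060, Pow(2689, -1)) = Mul(-5060, Rational(1, 2689)) = Rational(-5060, 2689)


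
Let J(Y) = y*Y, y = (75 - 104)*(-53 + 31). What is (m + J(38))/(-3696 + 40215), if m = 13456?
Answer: 37700/36519 ≈ 1.0323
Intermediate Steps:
y = 638 (y = -29*(-22) = 638)
J(Y) = 638*Y
(m + J(38))/(-3696 + 40215) = (13456 + 638*38)/(-3696 + 40215) = (13456 + 24244)/36519 = 37700*(1/36519) = 37700/36519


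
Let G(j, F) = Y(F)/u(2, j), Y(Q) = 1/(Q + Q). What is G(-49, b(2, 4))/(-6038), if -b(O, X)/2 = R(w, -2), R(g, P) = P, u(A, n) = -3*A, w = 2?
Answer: 1/289824 ≈ 3.4504e-6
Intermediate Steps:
Y(Q) = 1/(2*Q)
b(O, X) = 4 (b(O, X) = -2*(-2) = 4)
G(j, F) = -1/(12*F) (G(j, F) = (1/(2*F))/((-3*2)) = (1/(2*F))/(-6) = (1/(2*F))*(-⅙) = -1/(12*F))
G(-49, b(2, 4))/(-6038) = -1/12/4/(-6038) = -1/12*¼*(-1/6038) = -1/48*(-1/6038) = 1/289824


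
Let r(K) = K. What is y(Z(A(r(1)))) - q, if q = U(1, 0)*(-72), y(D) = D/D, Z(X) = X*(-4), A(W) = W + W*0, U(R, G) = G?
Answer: 1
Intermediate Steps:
A(W) = W (A(W) = W + 0 = W)
Z(X) = -4*X
y(D) = 1
q = 0 (q = 0*(-72) = 0)
y(Z(A(r(1)))) - q = 1 - 1*0 = 1 + 0 = 1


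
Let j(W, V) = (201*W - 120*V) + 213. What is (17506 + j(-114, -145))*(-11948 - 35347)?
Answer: -577235475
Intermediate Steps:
j(W, V) = 213 - 120*V + 201*W (j(W, V) = (-120*V + 201*W) + 213 = 213 - 120*V + 201*W)
(17506 + j(-114, -145))*(-11948 - 35347) = (17506 + (213 - 120*(-145) + 201*(-114)))*(-11948 - 35347) = (17506 + (213 + 17400 - 22914))*(-47295) = (17506 - 5301)*(-47295) = 12205*(-47295) = -577235475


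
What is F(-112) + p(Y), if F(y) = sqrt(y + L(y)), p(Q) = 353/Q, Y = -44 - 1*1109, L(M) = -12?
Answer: -353/1153 + 2*I*sqrt(31) ≈ -0.30616 + 11.136*I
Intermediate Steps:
Y = -1153 (Y = -44 - 1109 = -1153)
F(y) = sqrt(-12 + y) (F(y) = sqrt(y - 12) = sqrt(-12 + y))
F(-112) + p(Y) = sqrt(-12 - 112) + 353/(-1153) = sqrt(-124) + 353*(-1/1153) = 2*I*sqrt(31) - 353/1153 = -353/1153 + 2*I*sqrt(31)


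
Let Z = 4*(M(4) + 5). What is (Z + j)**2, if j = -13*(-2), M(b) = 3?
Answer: 3364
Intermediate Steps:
j = 26
Z = 32 (Z = 4*(3 + 5) = 4*8 = 32)
(Z + j)**2 = (32 + 26)**2 = 58**2 = 3364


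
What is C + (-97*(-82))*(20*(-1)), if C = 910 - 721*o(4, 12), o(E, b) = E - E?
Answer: -158170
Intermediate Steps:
o(E, b) = 0
C = 910 (C = 910 - 721*0 = 910 + 0 = 910)
C + (-97*(-82))*(20*(-1)) = 910 + (-97*(-82))*(20*(-1)) = 910 + 7954*(-20) = 910 - 159080 = -158170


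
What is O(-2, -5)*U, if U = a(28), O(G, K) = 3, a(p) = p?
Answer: 84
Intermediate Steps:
U = 28
O(-2, -5)*U = 3*28 = 84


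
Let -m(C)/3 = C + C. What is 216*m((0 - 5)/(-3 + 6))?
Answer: 2160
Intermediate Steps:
m(C) = -6*C (m(C) = -3*(C + C) = -6*C)
216*m((0 - 5)/(-3 + 6)) = 216*(-6*(0 - 5)/(-3 + 6)) = 216*(-(-30)/3) = 216*(-6*(-5/3)) = 216*10 = 2160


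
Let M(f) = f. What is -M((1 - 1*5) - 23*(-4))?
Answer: -88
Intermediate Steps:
-M((1 - 1*5) - 23*(-4)) = -((1 - 1*5) - 23*(-4)) = -((1 - 5) + 92) = -(-4 + 92) = -1*88 = -88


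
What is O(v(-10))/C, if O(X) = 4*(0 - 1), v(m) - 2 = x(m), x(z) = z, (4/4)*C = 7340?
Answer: -1/1835 ≈ -0.00054496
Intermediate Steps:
C = 7340
v(m) = 2 + m
O(X) = -4 (O(X) = 4*(-1) = -4)
O(v(-10))/C = -4/7340 = -4*1/7340 = -1/1835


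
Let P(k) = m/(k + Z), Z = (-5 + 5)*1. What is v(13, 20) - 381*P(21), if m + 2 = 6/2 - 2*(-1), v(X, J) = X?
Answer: -290/7 ≈ -41.429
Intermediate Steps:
Z = 0 (Z = 0*1 = 0)
m = 3 (m = -2 + (6/2 - 2*(-1)) = -2 + (6*(½) + 2) = -2 + (3 + 2) = -2 + 5 = 3)
P(k) = 3/k (P(k) = 3/(k + 0) = 3/k)
v(13, 20) - 381*P(21) = 13 - 1143/21 = 13 - 381*⅐ = 13 - 381/7 = -290/7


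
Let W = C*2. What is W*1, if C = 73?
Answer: 146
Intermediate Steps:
W = 146 (W = 73*2 = 146)
W*1 = 146*1 = 146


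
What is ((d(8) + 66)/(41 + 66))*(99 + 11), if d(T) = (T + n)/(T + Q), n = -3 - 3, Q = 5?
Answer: 94600/1391 ≈ 68.009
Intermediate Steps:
n = -6
d(T) = (-6 + T)/(5 + T) (d(T) = (T - 6)/(T + 5) = (-6 + T)/(5 + T))
((d(8) + 66)/(41 + 66))*(99 + 11) = (((-6 + 8)/(5 + 8) + 66)/(41 + 66))*(99 + 11) = ((2/13 + 66)/107)*110 = (((1/13)*2 + 66)*(1/107))*110 = ((2/13 + 66)*(1/107))*110 = ((860/13)*(1/107))*110 = (860/1391)*110 = 94600/1391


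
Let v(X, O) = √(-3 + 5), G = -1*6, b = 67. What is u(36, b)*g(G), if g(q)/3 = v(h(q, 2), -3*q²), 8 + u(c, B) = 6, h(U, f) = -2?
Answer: -6*√2 ≈ -8.4853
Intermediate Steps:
G = -6
u(c, B) = -2 (u(c, B) = -8 + 6 = -2)
v(X, O) = √2
g(q) = 3*√2
u(36, b)*g(G) = -6*√2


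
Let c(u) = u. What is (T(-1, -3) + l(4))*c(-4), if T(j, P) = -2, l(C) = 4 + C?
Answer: -24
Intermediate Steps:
(T(-1, -3) + l(4))*c(-4) = (-2 + (4 + 4))*(-4) = (-2 + 8)*(-4) = 6*(-4) = -24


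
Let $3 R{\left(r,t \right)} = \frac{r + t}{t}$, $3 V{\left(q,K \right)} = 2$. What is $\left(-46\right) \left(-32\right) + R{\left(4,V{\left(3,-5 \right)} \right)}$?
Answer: $\frac{4423}{3} \approx 1474.3$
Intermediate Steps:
$V{\left(q,K \right)} = \frac{2}{3}$ ($V{\left(q,K \right)} = \frac{1}{3} \cdot 2 = \frac{2}{3}$)
$R{\left(r,t \right)} = \frac{r + t}{3 t}$ ($R{\left(r,t \right)} = \frac{\left(r + t\right) \frac{1}{t}}{3} = \frac{\frac{1}{t} \left(r + t\right)}{3} = \frac{r + t}{3 t}$)
$\left(-46\right) \left(-32\right) + R{\left(4,V{\left(3,-5 \right)} \right)} = \left(-46\right) \left(-32\right) + \frac{4 + \frac{2}{3}}{3 \cdot \frac{2}{3}} = 1472 + \frac{1}{3} \cdot \frac{3}{2} \cdot \frac{14}{3} = 1472 + \frac{7}{3} = \frac{4423}{3}$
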